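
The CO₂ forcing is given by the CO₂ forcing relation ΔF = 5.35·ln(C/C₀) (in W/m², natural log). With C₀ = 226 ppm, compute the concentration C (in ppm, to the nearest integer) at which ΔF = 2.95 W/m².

C ≈ 392 ppm

Set 5.35 ln(C/226) = 2.95, so ln(C/226) = 2.95/5.35 = 0.55140.
Then C/226 = e^0.55140 = 1.73568, giving C = 226 × 1.73568 = 392.26 ppm.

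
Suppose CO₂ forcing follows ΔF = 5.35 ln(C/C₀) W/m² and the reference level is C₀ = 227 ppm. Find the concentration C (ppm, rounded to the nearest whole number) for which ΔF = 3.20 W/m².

C ≈ 413 ppm

Set 5.35 ln(C/227) = 3.20, so ln(C/227) = 3.20/5.35 = 0.59813.
Then C/227 = e^0.59813 = 1.81871, giving C = 227 × 1.81871 = 412.85 ppm.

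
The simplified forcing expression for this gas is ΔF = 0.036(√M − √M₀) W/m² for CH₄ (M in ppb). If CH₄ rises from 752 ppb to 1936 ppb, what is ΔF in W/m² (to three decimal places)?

ΔF = 0.597 W/m²

CH₄: 0.036 × (√1936 − √752) = 0.036 × (44.0000 − 27.4226) = 0.036 × 16.5774 = 0.5968 W/m².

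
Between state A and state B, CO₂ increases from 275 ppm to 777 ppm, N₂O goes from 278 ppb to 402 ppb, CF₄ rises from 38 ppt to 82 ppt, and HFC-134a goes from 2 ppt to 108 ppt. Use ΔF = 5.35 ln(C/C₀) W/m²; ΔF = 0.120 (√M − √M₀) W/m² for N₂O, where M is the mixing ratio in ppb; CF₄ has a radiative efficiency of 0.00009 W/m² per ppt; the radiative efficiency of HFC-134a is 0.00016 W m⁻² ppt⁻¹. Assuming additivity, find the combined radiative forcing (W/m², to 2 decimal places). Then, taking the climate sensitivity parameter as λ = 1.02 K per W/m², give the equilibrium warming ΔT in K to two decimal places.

CO₂: 5.35 × ln(777/275) = 5.35 × ln(2.82545) = 5.35 × 1.03867 = 5.5569 W/m².
N₂O: 0.120 × (√402 − √278) = 0.120 × (20.0499 − 16.6733) = 0.120 × 3.3766 = 0.4052 W/m².
CF₄: ΔF = 0.00009 × (82 − 38) = 0.00009 × 44 = 0.0040 W/m².
HFC-134a: ΔF = 0.00016 × (108 − 2) = 0.00016 × 106 = 0.0170 W/m².
Total ΔF = 5.5569 + 0.4052 + 0.0040 + 0.0170 = 5.9831 W/m².
ΔT = λ ΔF = 1.02 × 5.98 = 6.0996 K.

ΔF = 5.98 W/m²; ΔT = 6.10 K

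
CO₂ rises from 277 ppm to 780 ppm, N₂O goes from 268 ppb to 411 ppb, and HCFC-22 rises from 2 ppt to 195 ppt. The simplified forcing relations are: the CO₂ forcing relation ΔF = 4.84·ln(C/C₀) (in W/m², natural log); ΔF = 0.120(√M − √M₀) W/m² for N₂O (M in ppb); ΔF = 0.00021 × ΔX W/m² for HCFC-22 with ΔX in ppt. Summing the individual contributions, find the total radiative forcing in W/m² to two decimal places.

CO₂: 4.84 × ln(780/277) = 4.84 × ln(2.81588) = 4.84 × 1.03527 = 5.0107 W/m².
N₂O: 0.120 × (√411 − √268) = 0.120 × (20.2731 − 16.3707) = 0.120 × 3.9024 = 0.4683 W/m².
HCFC-22: ΔF = 0.00021 × (195 − 2) = 0.00021 × 193 = 0.0405 W/m².
Total ΔF = 5.0107 + 0.4683 + 0.0405 = 5.5195 W/m².

ΔF = 5.52 W/m²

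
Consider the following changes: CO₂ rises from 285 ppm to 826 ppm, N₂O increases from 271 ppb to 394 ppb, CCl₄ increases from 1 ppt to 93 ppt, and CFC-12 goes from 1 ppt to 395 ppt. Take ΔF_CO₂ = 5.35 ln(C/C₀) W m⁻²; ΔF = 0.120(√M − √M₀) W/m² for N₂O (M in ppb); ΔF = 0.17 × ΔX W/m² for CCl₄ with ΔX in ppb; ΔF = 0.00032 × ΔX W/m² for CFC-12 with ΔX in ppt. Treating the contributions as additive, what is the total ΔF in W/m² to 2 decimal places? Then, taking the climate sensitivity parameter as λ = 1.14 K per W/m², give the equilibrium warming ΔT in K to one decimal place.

ΔF = 6.24 W/m²; ΔT = 7.1 K

CO₂: 5.35 × ln(826/285) = 5.35 × ln(2.89825) = 5.35 × 1.06411 = 5.6930 W/m².
N₂O: 0.120 × (√394 − √271) = 0.120 × (19.8494 − 16.4621) = 0.120 × 3.3873 = 0.4065 W/m².
CCl₄: Δ = 93 − 1 = 92 ppt = 0.092 ppb; ΔF = 0.17 × 0.092 = 0.0156 W/m².
CFC-12: ΔF = 0.00032 × (395 − 1) = 0.00032 × 394 = 0.1261 W/m².
Total ΔF = 5.6930 + 0.4065 + 0.0156 + 0.1261 = 6.2412 W/m².
ΔT = λ ΔF = 1.14 × 6.24 = 7.1136 K.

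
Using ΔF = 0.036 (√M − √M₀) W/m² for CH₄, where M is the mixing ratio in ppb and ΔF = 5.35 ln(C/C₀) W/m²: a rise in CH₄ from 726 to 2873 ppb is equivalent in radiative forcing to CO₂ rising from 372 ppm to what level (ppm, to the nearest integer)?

CH₄ forcing: 0.036 × (√2873 − √726) = 0.036 × (53.6004 − 26.9444) = 0.036 × 26.6560 = 0.95962 W/m².
Set 5.35 ln(C/372) = 0.95962: ln(C/372) = 0.95962/5.35 = 0.17937, so C = 372 × e^0.17937 = 372 × 1.19646 = 445.08 ppm.

C ≈ 445 ppm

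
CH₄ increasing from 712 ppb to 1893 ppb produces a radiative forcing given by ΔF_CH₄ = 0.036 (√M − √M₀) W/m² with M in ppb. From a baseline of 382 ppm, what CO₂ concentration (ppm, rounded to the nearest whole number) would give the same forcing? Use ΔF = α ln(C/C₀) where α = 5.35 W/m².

C ≈ 428 ppm

CH₄ forcing: 0.036 × (√1893 − √712) = 0.036 × (43.5086 − 26.6833) = 0.036 × 16.8253 = 0.60571 W/m².
Set 5.35 ln(C/382) = 0.60571: ln(C/382) = 0.60571/5.35 = 0.11322, so C = 382 × e^0.11322 = 382 × 1.11988 = 427.79 ppm.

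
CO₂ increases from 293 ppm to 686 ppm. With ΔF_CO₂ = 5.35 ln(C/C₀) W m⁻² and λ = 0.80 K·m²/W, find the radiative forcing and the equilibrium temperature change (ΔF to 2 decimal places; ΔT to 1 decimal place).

CO₂: 5.35 × ln(686/293) = 5.35 × ln(2.34130) = 5.35 × 0.85071 = 4.5513 W/m².
ΔT = λ ΔF = 0.80 × 4.55 = 3.6400 K.

ΔF = 4.55 W/m²; ΔT = 3.6 K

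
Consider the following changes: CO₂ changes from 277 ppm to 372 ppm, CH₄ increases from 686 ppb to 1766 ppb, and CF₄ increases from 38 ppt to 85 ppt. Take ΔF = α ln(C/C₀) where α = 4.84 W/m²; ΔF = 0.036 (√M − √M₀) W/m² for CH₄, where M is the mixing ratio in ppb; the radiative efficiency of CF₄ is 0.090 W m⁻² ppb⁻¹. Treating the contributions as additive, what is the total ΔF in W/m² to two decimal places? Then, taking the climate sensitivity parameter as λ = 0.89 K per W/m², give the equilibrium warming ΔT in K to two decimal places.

CO₂: 4.84 × ln(372/277) = 4.84 × ln(1.34296) = 4.84 × 0.29488 = 1.4272 W/m².
CH₄: 0.036 × (√1766 − √686) = 0.036 × (42.0238 − 26.1916) = 0.036 × 15.8322 = 0.5700 W/m².
CF₄: Δ = 85 − 38 = 47 ppt = 0.047 ppb; ΔF = 0.090 × 0.047 = 0.0042 W/m².
Total ΔF = 1.4272 + 0.5700 + 0.0042 = 2.0014 W/m².
ΔT = λ ΔF = 0.89 × 2.00 = 1.7800 K.

ΔF = 2.00 W/m²; ΔT = 1.78 K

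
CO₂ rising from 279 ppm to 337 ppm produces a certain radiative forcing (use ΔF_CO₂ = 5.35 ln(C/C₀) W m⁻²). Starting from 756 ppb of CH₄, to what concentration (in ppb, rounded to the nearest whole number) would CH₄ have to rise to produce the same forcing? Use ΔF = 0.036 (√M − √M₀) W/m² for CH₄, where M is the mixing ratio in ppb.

CO₂ forcing: 5.35 × ln(337/279) = 5.35 × 0.188871 = 1.01046 W/m².
Set 0.036(√M − √756) = 1.01046: √M = 1.01046/0.036 + √756 = 28.0683 + 27.4955 = 55.5638.
M = (55.5638)² = 3087.34 ppb.

M ≈ 3087 ppb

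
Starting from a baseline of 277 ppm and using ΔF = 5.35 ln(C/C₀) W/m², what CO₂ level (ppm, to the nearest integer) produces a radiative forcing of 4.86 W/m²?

C ≈ 687 ppm

Set 5.35 ln(C/277) = 4.86, so ln(C/277) = 4.86/5.35 = 0.90841.
Then C/277 = e^0.90841 = 2.48038, giving C = 277 × 2.48038 = 687.07 ppm.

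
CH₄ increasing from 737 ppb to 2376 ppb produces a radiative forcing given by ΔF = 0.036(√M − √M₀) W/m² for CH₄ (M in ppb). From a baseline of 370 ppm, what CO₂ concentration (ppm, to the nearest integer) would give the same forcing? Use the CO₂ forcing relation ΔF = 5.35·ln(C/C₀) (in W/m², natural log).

CH₄ forcing: 0.036 × (√2376 − √737) = 0.036 × (48.7442 − 27.1477) = 0.036 × 21.5965 = 0.77747 W/m².
Set 5.35 ln(C/370) = 0.77747: ln(C/370) = 0.77747/5.35 = 0.14532, so C = 370 × e^0.14532 = 370 × 1.15641 = 427.87 ppm.

C ≈ 428 ppm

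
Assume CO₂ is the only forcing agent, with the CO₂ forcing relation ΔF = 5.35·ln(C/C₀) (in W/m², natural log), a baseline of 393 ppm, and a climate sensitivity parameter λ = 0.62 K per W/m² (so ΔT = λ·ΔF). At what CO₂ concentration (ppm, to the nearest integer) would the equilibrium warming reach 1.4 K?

Required forcing: ΔF = ΔT/λ = 1.4/0.62 = 2.2581 W/m².
Then ln(C/393) = ΔF/5.35 = 2.2581/5.35 = 0.42207.
So C = 393 × e^0.42207 = 393 × 1.52512 = 599.37 ppm.

C ≈ 599 ppm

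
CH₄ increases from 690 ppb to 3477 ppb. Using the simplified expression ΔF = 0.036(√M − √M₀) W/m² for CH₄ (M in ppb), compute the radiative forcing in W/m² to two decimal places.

ΔF = 1.18 W/m²

CH₄: 0.036 × (√3477 − √690) = 0.036 × (58.9661 − 26.2679) = 0.036 × 32.6982 = 1.1771 W/m².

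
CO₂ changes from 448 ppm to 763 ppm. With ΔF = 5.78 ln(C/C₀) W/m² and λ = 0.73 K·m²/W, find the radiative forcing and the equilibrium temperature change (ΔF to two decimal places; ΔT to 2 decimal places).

CO₂: 5.78 × ln(763/448) = 5.78 × ln(1.70313) = 5.78 × 0.53247 = 3.0777 W/m².
ΔT = λ ΔF = 0.73 × 3.08 = 2.2484 K.

ΔF = 3.08 W/m²; ΔT = 2.25 K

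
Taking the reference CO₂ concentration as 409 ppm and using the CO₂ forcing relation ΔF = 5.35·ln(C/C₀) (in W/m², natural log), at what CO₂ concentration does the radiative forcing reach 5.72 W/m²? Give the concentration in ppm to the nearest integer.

C ≈ 1191 ppm

Set 5.35 ln(C/409) = 5.72, so ln(C/409) = 5.72/5.35 = 1.06916.
Then C/409 = e^1.06916 = 2.91293, giving C = 409 × 2.91293 = 1191.39 ppm.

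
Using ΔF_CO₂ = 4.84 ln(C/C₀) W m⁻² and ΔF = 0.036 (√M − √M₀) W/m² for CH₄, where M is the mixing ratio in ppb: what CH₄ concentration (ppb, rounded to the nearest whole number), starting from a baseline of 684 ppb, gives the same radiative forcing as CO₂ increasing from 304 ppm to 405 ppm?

CO₂ forcing: 4.84 × ln(405/304) = 4.84 × 0.286859 = 1.38840 W/m².
Set 0.036(√M − √684) = 1.38840: √M = 1.38840/0.036 + √684 = 38.5667 + 26.1534 = 64.7201.
M = (64.7201)² = 4188.69 ppb.

M ≈ 4189 ppb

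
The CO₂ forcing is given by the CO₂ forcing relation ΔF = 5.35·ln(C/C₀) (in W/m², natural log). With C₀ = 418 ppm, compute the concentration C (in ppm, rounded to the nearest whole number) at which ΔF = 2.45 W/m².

C ≈ 661 ppm

Set 5.35 ln(C/418) = 2.45, so ln(C/418) = 2.45/5.35 = 0.45794.
Then C/418 = e^0.45794 = 1.58081, giving C = 418 × 1.58081 = 660.78 ppm.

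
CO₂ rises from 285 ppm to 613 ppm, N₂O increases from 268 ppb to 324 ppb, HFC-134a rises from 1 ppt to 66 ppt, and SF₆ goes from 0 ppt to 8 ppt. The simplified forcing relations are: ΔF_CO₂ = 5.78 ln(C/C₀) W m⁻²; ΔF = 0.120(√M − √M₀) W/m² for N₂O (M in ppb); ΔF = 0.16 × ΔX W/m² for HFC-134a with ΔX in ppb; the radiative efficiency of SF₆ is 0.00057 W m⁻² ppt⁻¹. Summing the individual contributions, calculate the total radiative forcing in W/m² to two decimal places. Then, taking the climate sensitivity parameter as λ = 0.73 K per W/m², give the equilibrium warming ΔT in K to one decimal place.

CO₂: 5.78 × ln(613/285) = 5.78 × ln(2.15088) = 5.78 × 0.76588 = 4.4268 W/m².
N₂O: 0.120 × (√324 − √268) = 0.120 × (18.0000 − 16.3707) = 0.120 × 1.6293 = 0.1955 W/m².
HFC-134a: Δ = 66 − 1 = 65 ppt = 0.065 ppb; ΔF = 0.16 × 0.065 = 0.0104 W/m².
SF₆: ΔF = 0.00057 × (8 − 0) = 0.00057 × 8 = 0.0046 W/m².
Total ΔF = 4.4268 + 0.1955 + 0.0104 + 0.0046 = 4.6373 W/m².
ΔT = λ ΔF = 0.73 × 4.64 = 3.3872 K.

ΔF = 4.64 W/m²; ΔT = 3.4 K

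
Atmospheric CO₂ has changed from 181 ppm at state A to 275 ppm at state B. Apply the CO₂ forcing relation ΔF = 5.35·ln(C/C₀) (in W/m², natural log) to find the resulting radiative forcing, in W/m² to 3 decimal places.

CO₂ absorption bands are partially saturated, so forcing scales with the logarithm of the concentration ratio.
CO₂: 5.35 × ln(275/181) = 5.35 × ln(1.51934) = 5.35 × 0.41828 = 2.2378 W/m².

ΔF = 2.238 W/m²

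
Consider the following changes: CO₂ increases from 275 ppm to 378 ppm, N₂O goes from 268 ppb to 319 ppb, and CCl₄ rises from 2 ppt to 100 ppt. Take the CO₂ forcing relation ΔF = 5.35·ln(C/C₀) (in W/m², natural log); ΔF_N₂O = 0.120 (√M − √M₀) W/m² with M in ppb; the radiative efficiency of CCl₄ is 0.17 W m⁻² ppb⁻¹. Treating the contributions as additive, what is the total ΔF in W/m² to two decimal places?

ΔF = 1.90 W/m²

CO₂: 5.35 × ln(378/275) = 5.35 × ln(1.37455) = 5.35 × 0.31813 = 1.7020 W/m².
N₂O: 0.120 × (√319 − √268) = 0.120 × (17.8606 − 16.3707) = 0.120 × 1.4899 = 0.1788 W/m².
CCl₄: Δ = 100 − 2 = 98 ppt = 0.098 ppb; ΔF = 0.17 × 0.098 = 0.0167 W/m².
Total ΔF = 1.7020 + 0.1788 + 0.0167 = 1.8975 W/m².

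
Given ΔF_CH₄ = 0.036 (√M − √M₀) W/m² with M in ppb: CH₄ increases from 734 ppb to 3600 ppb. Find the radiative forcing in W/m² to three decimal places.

ΔF = 1.185 W/m²

CH₄: 0.036 × (√3600 − √734) = 0.036 × (60.0000 − 27.0924) = 0.036 × 32.9076 = 1.1847 W/m².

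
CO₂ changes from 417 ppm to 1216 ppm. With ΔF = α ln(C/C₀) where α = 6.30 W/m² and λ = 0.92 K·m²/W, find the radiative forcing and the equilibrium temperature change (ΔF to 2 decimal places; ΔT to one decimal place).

CO₂: 6.30 × ln(1216/417) = 6.30 × ln(2.91607) = 6.30 × 1.07024 = 6.7425 W/m².
ΔT = λ ΔF = 0.92 × 6.74 = 6.2008 K.

ΔF = 6.74 W/m²; ΔT = 6.2 K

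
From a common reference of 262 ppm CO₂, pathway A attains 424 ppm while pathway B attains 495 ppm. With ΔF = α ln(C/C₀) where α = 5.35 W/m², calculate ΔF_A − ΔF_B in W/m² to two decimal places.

ΔF_A = 5.35 ln(424/262) = 5.35 × 0.48139 = 2.5754 W/m².
ΔF_B = 5.35 ln(495/262) = 5.35 × 0.63621 = 3.4037 W/m².
Difference: 2.5754 − 3.4037 = -0.8283 W/m².
(Equivalently, ΔF_A − ΔF_B = 5.35 ln(424/495) = 5.35 × -0.15482 = -0.8283 W/m².)

ΔF_A − ΔF_B = -0.83 W/m²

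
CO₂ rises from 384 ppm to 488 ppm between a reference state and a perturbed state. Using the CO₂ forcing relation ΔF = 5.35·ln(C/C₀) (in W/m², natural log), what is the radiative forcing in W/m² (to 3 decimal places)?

ΔF = 1.282 W/m²

CO₂ absorption bands are partially saturated, so forcing scales with the logarithm of the concentration ratio.
CO₂: 5.35 × ln(488/384) = 5.35 × ln(1.27083) = 5.35 × 0.23967 = 1.2822 W/m².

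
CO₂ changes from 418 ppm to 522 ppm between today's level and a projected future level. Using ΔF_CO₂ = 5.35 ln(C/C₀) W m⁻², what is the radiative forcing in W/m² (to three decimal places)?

CO₂ absorption bands are partially saturated, so forcing scales with the logarithm of the concentration ratio.
CO₂: 5.35 × ln(522/418) = 5.35 × ln(1.24880) = 5.35 × 0.22218 = 1.1887 W/m².

ΔF = 1.189 W/m²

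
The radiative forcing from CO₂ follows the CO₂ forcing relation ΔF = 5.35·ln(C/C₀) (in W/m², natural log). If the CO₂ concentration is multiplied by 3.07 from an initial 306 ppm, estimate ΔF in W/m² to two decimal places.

ΔF = 6.00 W/m²

Because the forcing depends only on the ratio C/C₀, the initial concentration does not enter.
ΔF = 5.35 × ln(3.07) = 5.35 × 1.12168 = 6.0010 W/m².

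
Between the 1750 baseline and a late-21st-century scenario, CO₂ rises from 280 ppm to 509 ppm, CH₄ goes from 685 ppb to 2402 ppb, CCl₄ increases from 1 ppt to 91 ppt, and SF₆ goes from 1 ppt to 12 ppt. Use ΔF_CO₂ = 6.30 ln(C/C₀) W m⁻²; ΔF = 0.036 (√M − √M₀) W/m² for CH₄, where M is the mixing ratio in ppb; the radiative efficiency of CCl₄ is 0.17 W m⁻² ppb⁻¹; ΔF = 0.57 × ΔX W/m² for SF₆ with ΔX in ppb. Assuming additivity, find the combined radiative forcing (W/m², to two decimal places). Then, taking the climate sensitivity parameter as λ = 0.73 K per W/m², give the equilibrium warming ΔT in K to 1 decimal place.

ΔF = 4.61 W/m²; ΔT = 3.4 K

CO₂: 6.30 × ln(509/280) = 6.30 × ln(1.81786) = 6.30 × 0.59766 = 3.7653 W/m².
CH₄: 0.036 × (√2402 − √685) = 0.036 × (49.0102 − 26.1725) = 0.036 × 22.8377 = 0.8222 W/m².
CCl₄: Δ = 91 − 1 = 90 ppt = 0.090 ppb; ΔF = 0.17 × 0.090 = 0.0153 W/m².
SF₆: Δ = 12 − 1 = 11 ppt = 0.011 ppb; ΔF = 0.57 × 0.011 = 0.0063 W/m².
Total ΔF = 3.7653 + 0.8222 + 0.0153 + 0.0063 = 4.6091 W/m².
ΔT = λ ΔF = 0.73 × 4.61 = 3.3653 K.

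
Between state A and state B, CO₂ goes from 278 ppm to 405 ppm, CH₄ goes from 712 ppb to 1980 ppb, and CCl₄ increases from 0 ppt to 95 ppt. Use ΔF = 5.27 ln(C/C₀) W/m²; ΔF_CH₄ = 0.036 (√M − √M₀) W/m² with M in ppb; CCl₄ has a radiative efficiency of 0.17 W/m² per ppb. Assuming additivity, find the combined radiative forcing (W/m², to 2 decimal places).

CO₂: 5.27 × ln(405/278) = 5.27 × ln(1.45683) = 5.27 × 0.37626 = 1.9829 W/m².
CH₄: 0.036 × (√1980 − √712) = 0.036 × (44.4972 − 26.6833) = 0.036 × 17.8139 = 0.6413 W/m².
CCl₄: Δ = 95 − 0 = 95 ppt = 0.095 ppb; ΔF = 0.17 × 0.095 = 0.0162 W/m².
Total ΔF = 1.9829 + 0.6413 + 0.0162 = 2.6404 W/m².

ΔF = 2.64 W/m²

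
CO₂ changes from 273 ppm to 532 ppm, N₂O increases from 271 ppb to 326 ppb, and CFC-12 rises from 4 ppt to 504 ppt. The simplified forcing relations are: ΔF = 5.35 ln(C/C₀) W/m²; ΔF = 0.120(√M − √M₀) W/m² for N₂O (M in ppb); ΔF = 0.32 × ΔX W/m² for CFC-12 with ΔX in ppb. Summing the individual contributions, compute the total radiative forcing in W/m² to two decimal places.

ΔF = 3.92 W/m²

CO₂: 5.35 × ln(532/273) = 5.35 × ln(1.94872) = 5.35 × 0.66717 = 3.5694 W/m².
N₂O: 0.120 × (√326 − √271) = 0.120 × (18.0555 − 16.4621) = 0.120 × 1.5934 = 0.1912 W/m².
CFC-12: Δ = 504 − 4 = 500 ppt = 0.500 ppb; ΔF = 0.32 × 0.500 = 0.1600 W/m².
Total ΔF = 3.5694 + 0.1912 + 0.1600 = 3.9206 W/m².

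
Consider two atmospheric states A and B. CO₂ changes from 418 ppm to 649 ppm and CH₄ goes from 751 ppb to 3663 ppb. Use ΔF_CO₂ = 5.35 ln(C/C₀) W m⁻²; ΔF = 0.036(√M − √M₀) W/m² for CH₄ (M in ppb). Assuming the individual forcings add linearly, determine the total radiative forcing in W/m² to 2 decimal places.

ΔF = 3.55 W/m²

CO₂: 5.35 × ln(649/418) = 5.35 × ln(1.55263) = 5.35 × 0.43995 = 2.3537 W/m².
CH₄: 0.036 × (√3663 − √751) = 0.036 × (60.5227 − 27.4044) = 0.036 × 33.1183 = 1.1923 W/m².
Total ΔF = 2.3537 + 1.1923 = 3.5460 W/m².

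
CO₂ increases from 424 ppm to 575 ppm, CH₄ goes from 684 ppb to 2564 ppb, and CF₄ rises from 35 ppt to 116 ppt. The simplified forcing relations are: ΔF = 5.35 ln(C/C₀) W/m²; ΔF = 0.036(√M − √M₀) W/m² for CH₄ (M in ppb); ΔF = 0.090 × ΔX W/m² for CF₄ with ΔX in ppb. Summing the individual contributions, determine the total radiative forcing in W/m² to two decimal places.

ΔF = 2.52 W/m²

CO₂: 5.35 × ln(575/424) = 5.35 × ln(1.35613) = 5.35 × 0.30464 = 1.6298 W/m².
CH₄: 0.036 × (√2564 − √684) = 0.036 × (50.6360 − 26.1534) = 0.036 × 24.4826 = 0.8814 W/m².
CF₄: Δ = 116 − 35 = 81 ppt = 0.081 ppb; ΔF = 0.090 × 0.081 = 0.0073 W/m².
Total ΔF = 1.6298 + 0.8814 + 0.0073 = 2.5185 W/m².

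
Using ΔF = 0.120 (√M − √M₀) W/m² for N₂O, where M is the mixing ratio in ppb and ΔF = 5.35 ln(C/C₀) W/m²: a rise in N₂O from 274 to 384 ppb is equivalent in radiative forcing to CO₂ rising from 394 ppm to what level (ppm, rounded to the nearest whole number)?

N₂O forcing: 0.120 × (√384 − √274) = 0.120 × (19.5959 − 16.5529) = 0.120 × 3.0430 = 0.36516 W/m².
Set 5.35 ln(C/394) = 0.36516: ln(C/394) = 0.36516/5.35 = 0.06825, so C = 394 × e^0.06825 = 394 × 1.07063 = 421.83 ppm.

C ≈ 422 ppm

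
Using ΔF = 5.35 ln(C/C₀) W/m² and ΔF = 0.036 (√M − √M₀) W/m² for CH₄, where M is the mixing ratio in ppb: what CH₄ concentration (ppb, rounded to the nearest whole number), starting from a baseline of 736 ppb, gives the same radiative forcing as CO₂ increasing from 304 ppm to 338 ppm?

CO₂ forcing: 5.35 × ln(338/304) = 5.35 × 0.106018 = 0.56720 W/m².
Set 0.036(√M − √736) = 0.56720: √M = 0.56720/0.036 + √736 = 15.7556 + 27.1293 = 42.8849.
M = (42.8849)² = 1839.11 ppb.

M ≈ 1839 ppb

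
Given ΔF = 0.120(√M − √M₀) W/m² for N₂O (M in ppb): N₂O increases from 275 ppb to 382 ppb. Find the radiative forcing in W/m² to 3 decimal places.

N₂O: 0.120 × (√382 − √275) = 0.120 × (19.5448 − 16.5831) = 0.120 × 2.9617 = 0.3554 W/m².

ΔF = 0.355 W/m²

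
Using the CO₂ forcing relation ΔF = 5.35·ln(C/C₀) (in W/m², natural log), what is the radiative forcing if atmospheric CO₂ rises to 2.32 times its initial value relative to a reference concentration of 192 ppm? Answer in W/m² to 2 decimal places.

Because the forcing depends only on the ratio C/C₀, the initial concentration does not enter.
ΔF = 5.35 × ln(2.32) = 5.35 × 0.84157 = 4.5024 W/m².

ΔF = 4.50 W/m²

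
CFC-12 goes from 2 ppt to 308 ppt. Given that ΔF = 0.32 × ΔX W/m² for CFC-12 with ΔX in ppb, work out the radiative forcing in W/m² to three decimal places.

CFC-12: Δ = 308 − 2 = 306 ppt = 0.306 ppb; ΔF = 0.32 × 0.306 = 0.0979 W/m².

ΔF = 0.098 W/m²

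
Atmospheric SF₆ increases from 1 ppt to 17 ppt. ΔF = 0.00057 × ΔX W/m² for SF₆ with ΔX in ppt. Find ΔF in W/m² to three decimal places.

SF₆: ΔF = 0.00057 × (17 − 1) = 0.00057 × 16 = 0.0091 W/m².

ΔF = 0.009 W/m²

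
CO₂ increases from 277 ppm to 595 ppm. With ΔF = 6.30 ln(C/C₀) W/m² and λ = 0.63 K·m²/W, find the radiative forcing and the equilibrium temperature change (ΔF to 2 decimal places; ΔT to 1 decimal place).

ΔF = 4.82 W/m²; ΔT = 3.0 K

CO₂: 6.30 × ln(595/277) = 6.30 × ln(2.14801) = 6.30 × 0.76454 = 4.8166 W/m².
ΔT = λ ΔF = 0.63 × 4.82 = 3.0366 K.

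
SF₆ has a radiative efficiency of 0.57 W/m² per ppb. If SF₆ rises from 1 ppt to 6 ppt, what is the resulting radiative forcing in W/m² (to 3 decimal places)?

ΔF = 0.003 W/m²

SF₆: Δ = 6 − 1 = 5 ppt = 0.005 ppb; ΔF = 0.57 × 0.005 = 0.0029 W/m².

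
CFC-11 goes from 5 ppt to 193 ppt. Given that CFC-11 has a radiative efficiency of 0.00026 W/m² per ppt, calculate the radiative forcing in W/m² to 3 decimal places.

ΔF = 0.049 W/m²

CFC-11: ΔF = 0.00026 × (193 − 5) = 0.00026 × 188 = 0.0489 W/m².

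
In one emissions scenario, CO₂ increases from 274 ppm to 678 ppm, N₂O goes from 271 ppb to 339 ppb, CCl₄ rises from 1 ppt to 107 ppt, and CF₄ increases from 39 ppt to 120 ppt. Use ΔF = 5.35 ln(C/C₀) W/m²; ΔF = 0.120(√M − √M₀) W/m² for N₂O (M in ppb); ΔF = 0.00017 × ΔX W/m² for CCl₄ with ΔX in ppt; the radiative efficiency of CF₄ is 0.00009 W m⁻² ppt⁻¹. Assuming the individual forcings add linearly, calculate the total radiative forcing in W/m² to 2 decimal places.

ΔF = 5.11 W/m²

CO₂: 5.35 × ln(678/274) = 5.35 × ln(2.47445) = 5.35 × 0.90602 = 4.8472 W/m².
N₂O: 0.120 × (√339 − √271) = 0.120 × (18.4120 − 16.4621) = 0.120 × 1.9499 = 0.2340 W/m².
CCl₄: ΔF = 0.00017 × (107 − 1) = 0.00017 × 106 = 0.0180 W/m².
CF₄: ΔF = 0.00009 × (120 − 39) = 0.00009 × 81 = 0.0073 W/m².
Total ΔF = 4.8472 + 0.2340 + 0.0180 + 0.0073 = 5.1065 W/m².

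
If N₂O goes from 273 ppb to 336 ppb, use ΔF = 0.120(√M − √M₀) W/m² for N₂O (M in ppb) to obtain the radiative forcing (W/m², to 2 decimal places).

ΔF = 0.22 W/m²

N₂O: 0.120 × (√336 − √273) = 0.120 × (18.3303 − 16.5227) = 0.120 × 1.8076 = 0.2169 W/m².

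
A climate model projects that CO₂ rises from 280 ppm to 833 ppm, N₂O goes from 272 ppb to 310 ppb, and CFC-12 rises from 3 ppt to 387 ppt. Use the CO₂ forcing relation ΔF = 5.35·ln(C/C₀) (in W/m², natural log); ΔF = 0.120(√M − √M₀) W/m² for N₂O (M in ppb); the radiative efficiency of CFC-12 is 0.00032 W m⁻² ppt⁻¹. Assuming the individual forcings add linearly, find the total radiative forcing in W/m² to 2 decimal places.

ΔF = 6.09 W/m²

CO₂: 5.35 × ln(833/280) = 5.35 × ln(2.97500) = 5.35 × 1.09024 = 5.8328 W/m².
N₂O: 0.120 × (√310 − √272) = 0.120 × (17.6068 − 16.4924) = 0.120 × 1.1144 = 0.1337 W/m².
CFC-12: ΔF = 0.00032 × (387 − 3) = 0.00032 × 384 = 0.1229 W/m².
Total ΔF = 5.8328 + 0.1337 + 0.1229 = 6.0894 W/m².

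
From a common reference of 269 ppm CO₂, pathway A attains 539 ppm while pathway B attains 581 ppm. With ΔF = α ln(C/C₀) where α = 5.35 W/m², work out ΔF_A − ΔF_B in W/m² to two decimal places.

ΔF_A − ΔF_B = -0.40 W/m²

ΔF_A = 5.35 ln(539/269) = 5.35 × 0.69500 = 3.7183 W/m².
ΔF_B = 5.35 ln(581/269) = 5.35 × 0.77004 = 4.1197 W/m².
Difference: 3.7183 − 4.1197 = -0.4014 W/m².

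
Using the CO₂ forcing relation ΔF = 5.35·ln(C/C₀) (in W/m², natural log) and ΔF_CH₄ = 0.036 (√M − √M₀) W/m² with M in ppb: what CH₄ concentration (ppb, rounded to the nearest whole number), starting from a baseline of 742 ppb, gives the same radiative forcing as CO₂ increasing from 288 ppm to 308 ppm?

M ≈ 1385 ppb

CO₂ forcing: 5.35 × ln(308/288) = 5.35 × 0.067139 = 0.35919 W/m².
Set 0.036(√M − √742) = 0.35919: √M = 0.35919/0.036 + √742 = 9.9775 + 27.2397 = 37.2172.
M = (37.2172)² = 1385.12 ppb.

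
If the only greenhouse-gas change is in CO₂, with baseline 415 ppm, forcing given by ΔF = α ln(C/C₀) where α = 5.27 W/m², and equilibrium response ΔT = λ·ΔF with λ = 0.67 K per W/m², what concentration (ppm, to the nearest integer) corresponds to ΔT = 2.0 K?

C ≈ 731 ppm

Required forcing: ΔF = ΔT/λ = 2.0/0.67 = 2.9851 W/m².
Then ln(C/415) = ΔF/5.27 = 2.9851/5.27 = 0.56643.
So C = 415 × e^0.56643 = 415 × 1.76197 = 731.22 ppm.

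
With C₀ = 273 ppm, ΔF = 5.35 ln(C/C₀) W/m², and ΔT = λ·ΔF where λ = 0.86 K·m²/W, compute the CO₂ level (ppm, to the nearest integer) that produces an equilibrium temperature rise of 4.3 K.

C ≈ 695 ppm

Required forcing: ΔF = ΔT/λ = 4.3/0.86 = 5.0000 W/m².
Then ln(C/273) = ΔF/5.35 = 5.0000/5.35 = 0.93458.
So C = 273 × e^0.93458 = 273 × 2.54614 = 695.10 ppm.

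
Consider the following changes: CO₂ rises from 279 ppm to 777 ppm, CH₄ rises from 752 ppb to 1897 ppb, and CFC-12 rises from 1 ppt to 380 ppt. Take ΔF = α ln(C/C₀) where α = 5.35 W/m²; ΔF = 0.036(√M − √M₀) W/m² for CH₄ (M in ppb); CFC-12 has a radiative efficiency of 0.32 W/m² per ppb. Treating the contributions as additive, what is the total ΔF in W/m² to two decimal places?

ΔF = 6.18 W/m²

CO₂: 5.35 × ln(777/279) = 5.35 × ln(2.78495) = 5.35 × 1.02423 = 5.4796 W/m².
CH₄: 0.036 × (√1897 − √752) = 0.036 × (43.5546 − 27.4226) = 0.036 × 16.1320 = 0.5808 W/m².
CFC-12: Δ = 380 − 1 = 379 ppt = 0.379 ppb; ΔF = 0.32 × 0.379 = 0.1213 W/m².
Total ΔF = 5.4796 + 0.5808 + 0.1213 = 6.1817 W/m².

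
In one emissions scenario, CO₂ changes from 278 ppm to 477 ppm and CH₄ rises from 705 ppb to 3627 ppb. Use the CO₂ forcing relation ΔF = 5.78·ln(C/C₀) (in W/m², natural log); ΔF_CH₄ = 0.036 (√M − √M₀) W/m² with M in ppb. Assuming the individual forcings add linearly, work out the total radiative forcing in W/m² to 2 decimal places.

CO₂: 5.78 × ln(477/278) = 5.78 × ln(1.71583) = 5.78 × 0.53990 = 3.1206 W/m².
CH₄: 0.036 × (√3627 − √705) = 0.036 × (60.2246 − 26.5518) = 0.036 × 33.6728 = 1.2122 W/m².
Total ΔF = 3.1206 + 1.2122 = 4.3328 W/m².

ΔF = 4.33 W/m²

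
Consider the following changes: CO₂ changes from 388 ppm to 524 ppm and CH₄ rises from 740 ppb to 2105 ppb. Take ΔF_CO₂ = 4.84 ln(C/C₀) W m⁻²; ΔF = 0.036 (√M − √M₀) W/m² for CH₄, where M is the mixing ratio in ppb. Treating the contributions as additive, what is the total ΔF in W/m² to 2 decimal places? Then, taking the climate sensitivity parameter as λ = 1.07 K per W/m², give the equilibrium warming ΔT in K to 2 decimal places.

ΔF = 2.13 W/m²; ΔT = 2.28 K

CO₂: 4.84 × ln(524/388) = 4.84 × ln(1.35052) = 4.84 × 0.30049 = 1.4544 W/m².
CH₄: 0.036 × (√2105 − √740) = 0.036 × (45.8803 − 27.2029) = 0.036 × 18.6774 = 0.6724 W/m².
Total ΔF = 1.4544 + 0.6724 = 2.1268 W/m².
ΔT = λ ΔF = 1.07 × 2.13 = 2.2791 K.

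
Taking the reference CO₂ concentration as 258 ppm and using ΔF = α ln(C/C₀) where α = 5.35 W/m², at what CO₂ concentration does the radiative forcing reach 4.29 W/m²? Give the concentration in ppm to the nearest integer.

C ≈ 575 ppm

Set 5.35 ln(C/258) = 4.29, so ln(C/258) = 4.29/5.35 = 0.80187.
Then C/258 = e^0.80187 = 2.22971, giving C = 258 × 2.22971 = 575.27 ppm.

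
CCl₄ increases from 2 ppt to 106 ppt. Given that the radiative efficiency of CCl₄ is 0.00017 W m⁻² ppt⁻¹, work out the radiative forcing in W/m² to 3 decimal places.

CCl₄: ΔF = 0.00017 × (106 − 2) = 0.00017 × 104 = 0.0177 W/m².

ΔF = 0.018 W/m²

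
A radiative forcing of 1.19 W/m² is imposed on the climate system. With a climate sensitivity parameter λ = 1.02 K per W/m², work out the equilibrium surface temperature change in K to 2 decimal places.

ΔT = 1.21 K

ΔT = λ ΔF = 1.02 × 1.19 = 1.2138 K.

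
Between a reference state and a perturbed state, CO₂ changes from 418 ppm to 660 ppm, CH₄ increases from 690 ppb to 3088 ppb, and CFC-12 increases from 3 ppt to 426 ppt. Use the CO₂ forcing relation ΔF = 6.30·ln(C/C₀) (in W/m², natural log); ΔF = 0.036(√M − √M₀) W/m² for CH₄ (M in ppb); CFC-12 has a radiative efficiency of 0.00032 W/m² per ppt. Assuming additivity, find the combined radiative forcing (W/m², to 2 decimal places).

ΔF = 4.07 W/m²

CO₂: 6.30 × ln(660/418) = 6.30 × ln(1.57895) = 6.30 × 0.45676 = 2.8776 W/m².
CH₄: 0.036 × (√3088 − √690) = 0.036 × (55.5698 − 26.2679) = 0.036 × 29.3019 = 1.0549 W/m².
CFC-12: ΔF = 0.00032 × (426 − 3) = 0.00032 × 423 = 0.1354 W/m².
Total ΔF = 2.8776 + 1.0549 + 0.1354 = 4.0679 W/m².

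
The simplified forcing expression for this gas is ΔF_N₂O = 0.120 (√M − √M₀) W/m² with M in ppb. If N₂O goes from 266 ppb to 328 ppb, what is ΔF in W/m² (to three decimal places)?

ΔF = 0.216 W/m²

N₂O: 0.120 × (√328 − √266) = 0.120 × (18.1108 − 16.3095) = 0.120 × 1.8013 = 0.2162 W/m².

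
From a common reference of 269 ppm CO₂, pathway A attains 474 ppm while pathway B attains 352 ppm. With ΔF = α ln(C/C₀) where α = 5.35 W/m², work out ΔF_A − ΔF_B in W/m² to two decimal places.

ΔF_A − ΔF_B = 1.59 W/m²

ΔF_A = 5.35 ln(474/269) = 5.35 × 0.56650 = 3.0308 W/m².
ΔF_B = 5.35 ln(352/269) = 5.35 × 0.26892 = 1.4387 W/m².
Difference: 3.0308 − 1.4387 = 1.5921 W/m².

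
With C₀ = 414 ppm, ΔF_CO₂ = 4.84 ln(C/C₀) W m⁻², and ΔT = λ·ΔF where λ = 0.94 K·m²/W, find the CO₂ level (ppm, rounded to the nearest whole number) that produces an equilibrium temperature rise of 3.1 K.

Required forcing: ΔF = ΔT/λ = 3.1/0.94 = 3.2979 W/m².
Then ln(C/414) = ΔF/4.84 = 3.2979/4.84 = 0.68138.
So C = 414 × e^0.68138 = 414 × 1.97660 = 818.31 ppm.

C ≈ 818 ppm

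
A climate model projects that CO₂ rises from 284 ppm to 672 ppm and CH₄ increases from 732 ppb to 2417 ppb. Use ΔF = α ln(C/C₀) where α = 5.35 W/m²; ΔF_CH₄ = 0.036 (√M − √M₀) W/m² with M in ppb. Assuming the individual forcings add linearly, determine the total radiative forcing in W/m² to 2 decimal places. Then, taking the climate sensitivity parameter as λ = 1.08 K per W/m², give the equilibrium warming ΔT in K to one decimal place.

ΔF = 5.40 W/m²; ΔT = 5.8 K

CO₂: 5.35 × ln(672/284) = 5.35 × ln(2.36620) = 5.35 × 0.86129 = 4.6079 W/m².
CH₄: 0.036 × (√2417 − √732) = 0.036 × (49.1630 − 27.0555) = 0.036 × 22.1075 = 0.7959 W/m².
Total ΔF = 4.6079 + 0.7959 = 5.4038 W/m².
ΔT = λ ΔF = 1.08 × 5.40 = 5.8320 K.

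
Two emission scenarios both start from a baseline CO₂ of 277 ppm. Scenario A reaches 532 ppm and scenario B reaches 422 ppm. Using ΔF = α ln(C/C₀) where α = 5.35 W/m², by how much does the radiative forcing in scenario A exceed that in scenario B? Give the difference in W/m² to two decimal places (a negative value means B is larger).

ΔF_A − ΔF_B = 1.24 W/m²

ΔF_A = 5.35 ln(532/277) = 5.35 × 0.65263 = 3.4916 W/m².
ΔF_B = 5.35 ln(422/277) = 5.35 × 0.42099 = 2.2523 W/m².
Difference: 3.4916 − 2.2523 = 1.2393 W/m².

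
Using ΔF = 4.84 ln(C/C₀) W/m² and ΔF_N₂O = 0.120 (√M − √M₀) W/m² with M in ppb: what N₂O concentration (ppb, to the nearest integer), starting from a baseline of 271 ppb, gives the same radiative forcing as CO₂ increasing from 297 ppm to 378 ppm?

CO₂ forcing: 4.84 × ln(378/297) = 4.84 × 0.241162 = 1.16722 W/m².
Set 0.120(√M − √271) = 1.16722: √M = 1.16722/0.120 + √271 = 9.7268 + 16.4621 = 26.1889.
M = (26.1889)² = 685.86 ppb.

M ≈ 686 ppb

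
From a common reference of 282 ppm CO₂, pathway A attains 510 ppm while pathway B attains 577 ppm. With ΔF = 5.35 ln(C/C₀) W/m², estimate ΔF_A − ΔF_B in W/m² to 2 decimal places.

ΔF_A − ΔF_B = -0.66 W/m²

ΔF_A = 5.35 ln(510/282) = 5.35 × 0.59250 = 3.1699 W/m².
ΔF_B = 5.35 ln(577/282) = 5.35 × 0.71594 = 3.8303 W/m².
Difference: 3.1699 − 3.8303 = -0.6604 W/m².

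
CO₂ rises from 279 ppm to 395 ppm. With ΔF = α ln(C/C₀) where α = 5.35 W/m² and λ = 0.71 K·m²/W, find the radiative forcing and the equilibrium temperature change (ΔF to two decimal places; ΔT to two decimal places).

CO₂: 5.35 × ln(395/279) = 5.35 × ln(1.41577) = 5.35 × 0.34767 = 1.8600 W/m².
ΔT = λ ΔF = 0.71 × 1.86 = 1.3206 K.

ΔF = 1.86 W/m²; ΔT = 1.32 K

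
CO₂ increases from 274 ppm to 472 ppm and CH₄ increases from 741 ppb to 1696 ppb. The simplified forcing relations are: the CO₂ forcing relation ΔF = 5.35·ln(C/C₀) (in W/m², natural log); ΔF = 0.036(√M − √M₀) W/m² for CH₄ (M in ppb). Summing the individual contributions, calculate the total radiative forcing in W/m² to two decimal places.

ΔF = 3.41 W/m²

CO₂: 5.35 × ln(472/274) = 5.35 × ln(1.72263) = 5.35 × 0.54385 = 2.9096 W/m².
CH₄: 0.036 × (√1696 − √741) = 0.036 × (41.1825 − 27.2213) = 0.036 × 13.9612 = 0.5026 W/m².
Total ΔF = 2.9096 + 0.5026 = 3.4122 W/m².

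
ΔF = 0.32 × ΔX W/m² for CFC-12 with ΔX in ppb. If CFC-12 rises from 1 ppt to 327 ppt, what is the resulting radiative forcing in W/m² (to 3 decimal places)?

ΔF = 0.104 W/m²

CFC-12: Δ = 327 − 1 = 326 ppt = 0.326 ppb; ΔF = 0.32 × 0.326 = 0.1043 W/m².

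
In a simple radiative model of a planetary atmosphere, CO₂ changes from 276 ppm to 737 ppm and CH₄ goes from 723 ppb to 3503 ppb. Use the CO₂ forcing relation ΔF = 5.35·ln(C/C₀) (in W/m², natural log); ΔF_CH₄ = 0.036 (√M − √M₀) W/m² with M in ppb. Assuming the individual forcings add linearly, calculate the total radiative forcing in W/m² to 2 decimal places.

ΔF = 6.42 W/m²

CO₂: 5.35 × ln(737/276) = 5.35 × ln(2.67029) = 5.35 × 0.98219 = 5.2547 W/m².
CH₄: 0.036 × (√3503 − √723) = 0.036 × (59.1861 − 26.8887) = 0.036 × 32.2974 = 1.1627 W/m².
Total ΔF = 5.2547 + 1.1627 = 6.4174 W/m².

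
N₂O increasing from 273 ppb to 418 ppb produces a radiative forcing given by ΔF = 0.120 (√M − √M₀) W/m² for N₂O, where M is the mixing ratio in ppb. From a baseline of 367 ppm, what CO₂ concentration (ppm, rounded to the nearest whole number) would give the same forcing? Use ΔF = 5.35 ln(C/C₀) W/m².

N₂O forcing: 0.120 × (√418 − √273) = 0.120 × (20.4450 − 16.5227) = 0.120 × 3.9223 = 0.47068 W/m².
Set 5.35 ln(C/367) = 0.47068: ln(C/367) = 0.47068/5.35 = 0.08798, so C = 367 × e^0.08798 = 367 × 1.09197 = 400.75 ppm.

C ≈ 401 ppm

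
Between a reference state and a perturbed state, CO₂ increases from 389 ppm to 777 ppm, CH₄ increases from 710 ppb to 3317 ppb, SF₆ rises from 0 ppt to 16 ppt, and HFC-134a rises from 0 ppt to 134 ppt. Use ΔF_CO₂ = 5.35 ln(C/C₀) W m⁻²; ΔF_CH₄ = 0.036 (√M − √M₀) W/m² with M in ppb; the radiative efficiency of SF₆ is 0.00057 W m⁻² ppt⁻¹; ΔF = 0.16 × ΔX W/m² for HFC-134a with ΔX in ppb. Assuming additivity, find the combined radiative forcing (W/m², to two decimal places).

CO₂: 5.35 × ln(777/389) = 5.35 × ln(1.99743) = 5.35 × 0.69186 = 3.7015 W/m².
CH₄: 0.036 × (√3317 − √710) = 0.036 × (57.5934 − 26.6458) = 0.036 × 30.9476 = 1.1141 W/m².
SF₆: ΔF = 0.00057 × (16 − 0) = 0.00057 × 16 = 0.0091 W/m².
HFC-134a: Δ = 134 − 0 = 134 ppt = 0.134 ppb; ΔF = 0.16 × 0.134 = 0.0214 W/m².
Total ΔF = 3.7015 + 1.1141 + 0.0091 + 0.0214 = 4.8461 W/m².

ΔF = 4.85 W/m²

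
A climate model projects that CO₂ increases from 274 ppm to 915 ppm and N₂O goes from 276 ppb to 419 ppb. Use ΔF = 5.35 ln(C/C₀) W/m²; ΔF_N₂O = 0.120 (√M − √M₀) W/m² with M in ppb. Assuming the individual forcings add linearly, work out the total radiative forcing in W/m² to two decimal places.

ΔF = 6.91 W/m²

CO₂: 5.35 × ln(915/274) = 5.35 × ln(3.33942) = 5.35 × 1.20580 = 6.4510 W/m².
N₂O: 0.120 × (√419 − √276) = 0.120 × (20.4695 − 16.6132) = 0.120 × 3.8563 = 0.4628 W/m².
Total ΔF = 6.4510 + 0.4628 = 6.9138 W/m².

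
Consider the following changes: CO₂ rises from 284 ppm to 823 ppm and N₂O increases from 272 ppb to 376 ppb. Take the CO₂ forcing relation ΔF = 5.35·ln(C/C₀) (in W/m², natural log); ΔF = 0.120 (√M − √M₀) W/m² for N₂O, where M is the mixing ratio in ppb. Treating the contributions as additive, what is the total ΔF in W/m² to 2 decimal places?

CO₂: 5.35 × ln(823/284) = 5.35 × ln(2.89789) = 5.35 × 1.06398 = 5.6923 W/m².
N₂O: 0.120 × (√376 − √272) = 0.120 × (19.3907 − 16.4924) = 0.120 × 2.8983 = 0.3478 W/m².
Total ΔF = 5.6923 + 0.3478 = 6.0401 W/m².

ΔF = 6.04 W/m²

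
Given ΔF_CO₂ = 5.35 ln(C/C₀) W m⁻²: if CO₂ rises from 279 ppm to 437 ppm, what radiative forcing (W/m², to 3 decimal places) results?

ΔF = 2.401 W/m²

CO₂: 5.35 × ln(437/279) = 5.35 × ln(1.56631) = 5.35 × 0.44872 = 2.4007 W/m².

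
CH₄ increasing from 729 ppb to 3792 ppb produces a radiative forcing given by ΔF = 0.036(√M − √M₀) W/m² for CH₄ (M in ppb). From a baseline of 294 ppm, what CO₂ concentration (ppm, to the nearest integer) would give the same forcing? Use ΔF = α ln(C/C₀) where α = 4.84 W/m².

C ≈ 380 ppm

CH₄ forcing: 0.036 × (√3792 − √729) = 0.036 × (61.5792 − 27.0000) = 0.036 × 34.5792 = 1.24485 W/m².
Set 4.84 ln(C/294) = 1.24485: ln(C/294) = 1.24485/4.84 = 0.25720, so C = 294 × e^0.25720 = 294 × 1.29330 = 380.23 ppm.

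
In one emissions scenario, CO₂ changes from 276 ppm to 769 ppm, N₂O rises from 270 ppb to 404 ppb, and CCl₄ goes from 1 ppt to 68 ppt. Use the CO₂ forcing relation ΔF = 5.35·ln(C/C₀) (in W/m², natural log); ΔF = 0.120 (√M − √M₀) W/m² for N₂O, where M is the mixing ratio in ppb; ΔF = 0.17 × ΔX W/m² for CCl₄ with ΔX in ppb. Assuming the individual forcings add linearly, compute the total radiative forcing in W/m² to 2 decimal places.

ΔF = 5.93 W/m²

CO₂: 5.35 × ln(769/276) = 5.35 × ln(2.78623) = 5.35 × 1.02469 = 5.4821 W/m².
N₂O: 0.120 × (√404 − √270) = 0.120 × (20.0998 − 16.4317) = 0.120 × 3.6681 = 0.4402 W/m².
CCl₄: Δ = 68 − 1 = 67 ppt = 0.067 ppb; ΔF = 0.17 × 0.067 = 0.0114 W/m².
Total ΔF = 5.4821 + 0.4402 + 0.0114 = 5.9337 W/m².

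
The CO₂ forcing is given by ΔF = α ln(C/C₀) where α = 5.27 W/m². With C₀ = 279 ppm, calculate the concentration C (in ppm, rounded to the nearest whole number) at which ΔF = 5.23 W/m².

Set 5.27 ln(C/279) = 5.23, so ln(C/279) = 5.23/5.27 = 0.99241.
Then C/279 = e^0.99241 = 2.69773, giving C = 279 × 2.69773 = 752.67 ppm.

C ≈ 753 ppm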